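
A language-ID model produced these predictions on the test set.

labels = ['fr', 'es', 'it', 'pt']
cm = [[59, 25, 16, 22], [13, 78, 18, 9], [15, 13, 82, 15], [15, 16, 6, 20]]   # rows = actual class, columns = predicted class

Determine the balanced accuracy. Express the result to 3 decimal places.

Balanced accuracy = mean of per-class recall.
  fr: recall = 59/122 = 0.4836
  es: recall = 78/118 = 0.6610
  it: recall = 82/125 = 0.6560
  pt: recall = 20/57 = 0.3509
Mean = (0.4836 + 0.6610 + 0.6560 + 0.3509) / 4 = 0.538

0.538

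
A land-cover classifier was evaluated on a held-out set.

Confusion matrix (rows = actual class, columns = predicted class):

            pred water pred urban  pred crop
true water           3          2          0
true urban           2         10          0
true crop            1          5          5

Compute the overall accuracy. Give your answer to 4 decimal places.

0.6429

Accuracy = trace / total = (3+10+5=18) / 28 = 18/28 = 0.6429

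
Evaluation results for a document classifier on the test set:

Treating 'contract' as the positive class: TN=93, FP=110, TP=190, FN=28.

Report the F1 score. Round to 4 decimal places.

0.7336

Precision = TP/(TP+FP) = 190/300 = 0.6333
Recall = TP/(TP+FN) = 190/218 = 0.8716
F1 = 2·TP/(2·TP+FP+FN) = 380/518 = 0.7336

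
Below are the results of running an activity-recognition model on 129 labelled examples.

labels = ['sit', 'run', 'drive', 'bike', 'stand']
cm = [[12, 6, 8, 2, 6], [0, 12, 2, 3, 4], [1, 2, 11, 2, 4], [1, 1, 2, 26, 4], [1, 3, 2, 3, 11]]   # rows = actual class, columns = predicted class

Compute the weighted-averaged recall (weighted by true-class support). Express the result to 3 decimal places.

Per-class recall (TP/(TP+FN)):
  sit: TP=12, FN=6+8+2+6=22 → 12/34 = 0.3529
  run: TP=12, FN=0+2+3+4=9 → 12/21 = 0.5714
  drive: TP=11, FN=1+2+2+4=9 → 11/20 = 0.5500
  bike: TP=26, FN=1+1+2+4=8 → 26/34 = 0.7647
  stand: TP=11, FN=1+3+2+3=9 → 11/20 = 0.5500
Weighted-recall = Σ (supportᵢ/N)·recallᵢ with N=129: (34/129)·0.3529 + (21/129)·0.5714 + (20/129)·0.5500 + (34/129)·0.7647 + (20/129)·0.5500 = 0.558

0.558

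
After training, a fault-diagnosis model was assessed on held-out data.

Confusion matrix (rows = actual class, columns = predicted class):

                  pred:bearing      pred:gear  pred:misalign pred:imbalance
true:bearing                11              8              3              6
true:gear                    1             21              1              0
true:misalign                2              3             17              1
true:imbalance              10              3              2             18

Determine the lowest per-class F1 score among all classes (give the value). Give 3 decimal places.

Per-class F1 score (2·TP/(2·TP+FP+FN)):
  bearing: TP=11, FP=1+2+10=13, FN=8+3+6=17 → 22/52 = 0.4231
  gear: TP=21, FP=8+3+3=14, FN=1+1+0=2 → 42/58 = 0.7241
  misalign: TP=17, FP=3+1+2=6, FN=2+3+1=6 → 34/46 = 0.7391
  imbalance: TP=18, FP=6+0+1=7, FN=10+3+2=15 → 36/58 = 0.6207
Lowest is class 'bearing' with F1 score = 0.423.

0.423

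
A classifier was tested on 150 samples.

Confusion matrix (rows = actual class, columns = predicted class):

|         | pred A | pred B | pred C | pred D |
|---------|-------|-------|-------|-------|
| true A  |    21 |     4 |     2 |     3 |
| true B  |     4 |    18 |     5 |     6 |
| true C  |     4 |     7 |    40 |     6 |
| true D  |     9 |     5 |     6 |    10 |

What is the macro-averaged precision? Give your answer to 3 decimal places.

0.559

Per-class precision (TP/(TP+FP)):
  A: TP=21, FP=4+4+9=17 → 21/38 = 0.5526
  B: TP=18, FP=4+7+5=16 → 18/34 = 0.5294
  C: TP=40, FP=2+5+6=13 → 40/53 = 0.7547
  D: TP=10, FP=3+6+6=15 → 10/25 = 0.4000
Macro-precision = mean = (0.5526 + 0.5294 + 0.7547 + 0.4000) / 4 = 0.559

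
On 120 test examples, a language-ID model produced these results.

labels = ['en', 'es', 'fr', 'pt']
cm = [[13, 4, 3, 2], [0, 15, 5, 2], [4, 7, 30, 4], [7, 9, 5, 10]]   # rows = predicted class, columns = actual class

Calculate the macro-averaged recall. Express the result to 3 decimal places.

Per-class recall (TP/(TP+FN)):
  en: TP=13, FN=0+4+7=11 → 13/24 = 0.5417
  es: TP=15, FN=4+7+9=20 → 15/35 = 0.4286
  fr: TP=30, FN=3+5+5=13 → 30/43 = 0.6977
  pt: TP=10, FN=2+2+4=8 → 10/18 = 0.5556
Macro-recall = mean = (0.5417 + 0.4286 + 0.6977 + 0.5556) / 4 = 0.556

0.556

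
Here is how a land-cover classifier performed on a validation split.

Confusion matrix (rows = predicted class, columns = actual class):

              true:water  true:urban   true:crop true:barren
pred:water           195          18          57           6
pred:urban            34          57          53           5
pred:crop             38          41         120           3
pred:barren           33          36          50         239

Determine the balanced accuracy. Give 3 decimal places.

Balanced accuracy = mean of per-class recall.
  water: recall = 195/300 = 0.6500
  urban: recall = 57/152 = 0.3750
  crop: recall = 120/280 = 0.4286
  barren: recall = 239/253 = 0.9447
Mean = (0.6500 + 0.3750 + 0.4286 + 0.9447) / 4 = 0.600

0.600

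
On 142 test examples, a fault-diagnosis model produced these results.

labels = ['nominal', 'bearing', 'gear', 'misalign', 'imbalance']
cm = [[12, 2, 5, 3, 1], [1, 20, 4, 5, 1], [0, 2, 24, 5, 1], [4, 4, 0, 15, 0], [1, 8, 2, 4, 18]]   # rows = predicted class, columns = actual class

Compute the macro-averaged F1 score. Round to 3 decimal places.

0.622

Per-class F1 score (2·TP/(2·TP+FP+FN)):
  nominal: TP=12, FP=2+5+3+1=11, FN=1+0+4+1=6 → 24/41 = 0.5854
  bearing: TP=20, FP=1+4+5+1=11, FN=2+2+4+8=16 → 40/67 = 0.5970
  gear: TP=24, FP=0+2+5+1=8, FN=5+4+0+2=11 → 48/67 = 0.7164
  misalign: TP=15, FP=4+4+0+0=8, FN=3+5+5+4=17 → 30/55 = 0.5455
  imbalance: TP=18, FP=1+8+2+4=15, FN=1+1+1+0=3 → 36/54 = 0.6667
Macro-F1 score = mean = (0.5854 + 0.5970 + 0.7164 + 0.5455 + 0.6667) / 5 = 0.622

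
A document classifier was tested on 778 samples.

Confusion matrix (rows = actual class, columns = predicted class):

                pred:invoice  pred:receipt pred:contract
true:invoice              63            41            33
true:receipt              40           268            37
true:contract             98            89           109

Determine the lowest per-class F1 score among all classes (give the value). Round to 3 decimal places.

0.373

Per-class F1 score (2·TP/(2·TP+FP+FN)):
  invoice: TP=63, FP=40+98=138, FN=41+33=74 → 126/338 = 0.3728
  receipt: TP=268, FP=41+89=130, FN=40+37=77 → 536/743 = 0.7214
  contract: TP=109, FP=33+37=70, FN=98+89=187 → 218/475 = 0.4589
Lowest is class 'invoice' with F1 score = 0.373.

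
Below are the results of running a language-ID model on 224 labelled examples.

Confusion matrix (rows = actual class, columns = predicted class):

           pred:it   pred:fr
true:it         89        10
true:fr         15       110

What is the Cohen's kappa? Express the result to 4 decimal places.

0.7749

Observed agreement pₒ = trace/N = 199/224 = 0.88839
Expected agreement pₑ = Σ (rowᵢ·colᵢ)/N² = (99·104 + 125·120)/224² = 0.50415
κ = (pₒ − pₑ)/(1 − pₑ) = (0.88839 − 0.50415)/(1 − 0.50415) = 0.7749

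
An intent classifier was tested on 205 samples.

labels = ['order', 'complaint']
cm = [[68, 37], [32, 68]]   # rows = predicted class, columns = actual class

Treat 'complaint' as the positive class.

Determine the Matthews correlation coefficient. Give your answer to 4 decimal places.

0.3276

MCC = (TP·TN − FP·FN) / √((TP+FP)(TP+FN)(TN+FP)(TN+FN))
Numerator = 68·68 − 32·37 = 3440
Denominator = √(100·105·100·105) = √110250000 = 10500.0000
MCC = 3440 / 10500.0000 = 0.3276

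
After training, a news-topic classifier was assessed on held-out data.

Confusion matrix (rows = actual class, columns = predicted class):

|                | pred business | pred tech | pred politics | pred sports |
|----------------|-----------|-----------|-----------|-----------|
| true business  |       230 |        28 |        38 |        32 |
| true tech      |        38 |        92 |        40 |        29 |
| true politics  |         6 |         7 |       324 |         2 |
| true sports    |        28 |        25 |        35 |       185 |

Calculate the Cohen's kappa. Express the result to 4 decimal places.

0.6316

Observed agreement pₒ = trace/N = 831/1139 = 0.72959
Expected agreement pₑ = Σ (rowᵢ·colᵢ)/N² = (328·302 + 199·152 + 339·437 + 273·248)/1139² = 0.26605
κ = (pₒ − pₑ)/(1 − pₑ) = (0.72959 − 0.26605)/(1 − 0.26605) = 0.6316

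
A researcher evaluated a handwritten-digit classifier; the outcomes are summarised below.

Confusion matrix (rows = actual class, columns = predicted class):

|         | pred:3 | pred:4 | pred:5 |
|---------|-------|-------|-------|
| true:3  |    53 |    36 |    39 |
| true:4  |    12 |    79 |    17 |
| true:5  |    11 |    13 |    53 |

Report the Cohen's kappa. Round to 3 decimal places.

Observed agreement pₒ = trace/N = 185/313 = 0.5911
Expected agreement pₑ = Σ (rowᵢ·colᵢ)/N² = (128·76 + 108·128 + 77·109)/313² = 0.3261
κ = (pₒ − pₑ)/(1 − pₑ) = (0.5911 − 0.3261)/(1 − 0.3261) = 0.393

0.393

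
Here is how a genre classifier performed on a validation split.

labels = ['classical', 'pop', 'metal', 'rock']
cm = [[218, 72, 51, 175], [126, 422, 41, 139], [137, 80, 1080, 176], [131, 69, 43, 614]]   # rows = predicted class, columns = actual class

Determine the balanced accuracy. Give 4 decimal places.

0.6144

Balanced accuracy = mean of per-class recall.
  classical: recall = 218/612 = 0.35621
  pop: recall = 422/643 = 0.65630
  metal: recall = 1080/1215 = 0.88889
  rock: recall = 614/1104 = 0.55616
Mean = (0.35621 + 0.65630 + 0.88889 + 0.55616) / 4 = 0.6144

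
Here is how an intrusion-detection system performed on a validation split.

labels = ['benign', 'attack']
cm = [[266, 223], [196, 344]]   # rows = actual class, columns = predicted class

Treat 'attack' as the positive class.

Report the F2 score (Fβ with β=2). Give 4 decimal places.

0.6307

Fβ = (1+β²)·TP / ((1+β²)·TP + β²·FN + FP), with β²=4
= 5·344 / (5·344 + 4·196 + 223) = 0.6307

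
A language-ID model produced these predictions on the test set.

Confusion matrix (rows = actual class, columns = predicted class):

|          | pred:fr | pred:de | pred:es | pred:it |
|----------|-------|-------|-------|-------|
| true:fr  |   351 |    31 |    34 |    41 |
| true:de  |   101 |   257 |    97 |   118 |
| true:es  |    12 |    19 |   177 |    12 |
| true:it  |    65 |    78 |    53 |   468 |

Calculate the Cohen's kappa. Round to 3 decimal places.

Observed agreement pₒ = trace/N = 1253/1914 = 0.6546
Expected agreement pₑ = Σ (rowᵢ·colᵢ)/N² = (457·529 + 573·385 + 220·361 + 664·639)/1914² = 0.2637
κ = (pₒ − pₑ)/(1 − pₑ) = (0.6546 − 0.2637)/(1 − 0.2637) = 0.531

0.531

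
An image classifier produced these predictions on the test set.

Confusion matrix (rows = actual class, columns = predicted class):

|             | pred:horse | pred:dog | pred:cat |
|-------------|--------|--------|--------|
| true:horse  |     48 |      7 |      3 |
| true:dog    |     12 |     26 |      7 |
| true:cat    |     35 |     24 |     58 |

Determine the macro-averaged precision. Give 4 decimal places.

0.6048

Per-class precision (TP/(TP+FP)):
  horse: TP=48, FP=12+35=47 → 48/95 = 0.50526
  dog: TP=26, FP=7+24=31 → 26/57 = 0.45614
  cat: TP=58, FP=3+7=10 → 58/68 = 0.85294
Macro-precision = mean = (0.50526 + 0.45614 + 0.85294) / 3 = 0.6048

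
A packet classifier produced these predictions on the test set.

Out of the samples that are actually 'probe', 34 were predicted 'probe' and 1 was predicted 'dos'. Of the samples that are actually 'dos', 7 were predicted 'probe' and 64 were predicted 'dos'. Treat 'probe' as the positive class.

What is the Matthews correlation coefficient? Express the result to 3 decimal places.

0.843

MCC = (TP·TN − FP·FN) / √((TP+FP)(TP+FN)(TN+FP)(TN+FN))
Numerator = 34·64 − 7·1 = 2169
Denominator = √(41·35·71·65) = √6622525 = 2573.4267
MCC = 2169 / 2573.4267 = 0.843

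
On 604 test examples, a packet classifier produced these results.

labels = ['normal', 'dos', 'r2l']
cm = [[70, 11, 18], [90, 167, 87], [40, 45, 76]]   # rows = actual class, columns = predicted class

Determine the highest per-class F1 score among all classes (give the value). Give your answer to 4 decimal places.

0.5891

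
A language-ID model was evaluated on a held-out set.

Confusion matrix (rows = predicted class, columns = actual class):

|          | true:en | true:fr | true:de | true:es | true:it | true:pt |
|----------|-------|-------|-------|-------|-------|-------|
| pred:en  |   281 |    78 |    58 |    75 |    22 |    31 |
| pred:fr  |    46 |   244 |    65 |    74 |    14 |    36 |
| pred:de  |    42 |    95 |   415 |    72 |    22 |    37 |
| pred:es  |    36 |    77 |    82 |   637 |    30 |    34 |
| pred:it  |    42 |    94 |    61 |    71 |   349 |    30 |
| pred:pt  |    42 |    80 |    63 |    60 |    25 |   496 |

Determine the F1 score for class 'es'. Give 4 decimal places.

0.6759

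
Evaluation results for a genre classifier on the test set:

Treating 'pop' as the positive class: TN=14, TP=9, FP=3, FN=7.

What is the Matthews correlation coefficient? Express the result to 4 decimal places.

MCC = (TP·TN − FP·FN) / √((TP+FP)(TP+FN)(TN+FP)(TN+FN))
Numerator = 9·14 − 3·7 = 105
Denominator = √(12·16·17·21) = √68544 = 261.8091
MCC = 105 / 261.8091 = 0.4011

0.4011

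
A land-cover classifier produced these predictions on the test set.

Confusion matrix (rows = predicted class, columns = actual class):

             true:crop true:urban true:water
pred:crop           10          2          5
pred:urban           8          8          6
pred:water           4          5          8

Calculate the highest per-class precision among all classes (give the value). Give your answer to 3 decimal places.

Per-class precision (TP/(TP+FP)):
  crop: TP=10, FP=2+5=7 → 10/17 = 0.5882
  urban: TP=8, FP=8+6=14 → 8/22 = 0.3636
  water: TP=8, FP=4+5=9 → 8/17 = 0.4706
Highest is class 'crop' with precision = 0.588.

0.588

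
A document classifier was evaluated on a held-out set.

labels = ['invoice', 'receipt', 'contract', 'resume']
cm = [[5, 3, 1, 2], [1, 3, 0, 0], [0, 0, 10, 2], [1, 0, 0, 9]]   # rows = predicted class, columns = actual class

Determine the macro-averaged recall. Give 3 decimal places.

Per-class recall (TP/(TP+FN)):
  invoice: TP=5, FN=1+0+1=2 → 5/7 = 0.7143
  receipt: TP=3, FN=3+0+0=3 → 3/6 = 0.5000
  contract: TP=10, FN=1+0+0=1 → 10/11 = 0.9091
  resume: TP=9, FN=2+0+2=4 → 9/13 = 0.6923
Macro-recall = mean = (0.7143 + 0.5000 + 0.9091 + 0.6923) / 4 = 0.704

0.704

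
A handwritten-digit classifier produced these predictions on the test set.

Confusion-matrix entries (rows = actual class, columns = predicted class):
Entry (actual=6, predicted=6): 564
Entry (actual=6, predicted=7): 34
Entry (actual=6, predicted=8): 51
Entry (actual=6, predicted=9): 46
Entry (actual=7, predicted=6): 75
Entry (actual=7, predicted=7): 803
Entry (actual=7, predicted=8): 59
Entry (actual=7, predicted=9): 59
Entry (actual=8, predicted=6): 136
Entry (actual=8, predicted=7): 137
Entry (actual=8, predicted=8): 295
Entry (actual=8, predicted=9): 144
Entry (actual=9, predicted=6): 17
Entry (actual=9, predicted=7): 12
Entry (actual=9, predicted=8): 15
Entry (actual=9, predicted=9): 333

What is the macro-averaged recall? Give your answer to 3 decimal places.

0.729

Per-class recall (TP/(TP+FN)):
  6: TP=564, FN=34+51+46=131 → 564/695 = 0.8115
  7: TP=803, FN=75+59+59=193 → 803/996 = 0.8062
  8: TP=295, FN=136+137+144=417 → 295/712 = 0.4143
  9: TP=333, FN=17+12+15=44 → 333/377 = 0.8833
Macro-recall = mean = (0.8115 + 0.8062 + 0.4143 + 0.8833) / 4 = 0.729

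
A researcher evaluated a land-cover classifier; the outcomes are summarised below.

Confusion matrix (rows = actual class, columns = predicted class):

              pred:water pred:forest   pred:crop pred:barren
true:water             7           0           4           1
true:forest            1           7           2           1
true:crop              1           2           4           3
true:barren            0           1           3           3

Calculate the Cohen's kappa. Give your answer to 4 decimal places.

0.3645

Observed agreement pₒ = trace/N = 21/40 = 0.52500
Expected agreement pₑ = Σ (rowᵢ·colᵢ)/N² = (12·9 + 11·10 + 10·13 + 7·8)/40² = 0.25250
κ = (pₒ − pₑ)/(1 − pₑ) = (0.52500 − 0.25250)/(1 − 0.25250) = 0.3645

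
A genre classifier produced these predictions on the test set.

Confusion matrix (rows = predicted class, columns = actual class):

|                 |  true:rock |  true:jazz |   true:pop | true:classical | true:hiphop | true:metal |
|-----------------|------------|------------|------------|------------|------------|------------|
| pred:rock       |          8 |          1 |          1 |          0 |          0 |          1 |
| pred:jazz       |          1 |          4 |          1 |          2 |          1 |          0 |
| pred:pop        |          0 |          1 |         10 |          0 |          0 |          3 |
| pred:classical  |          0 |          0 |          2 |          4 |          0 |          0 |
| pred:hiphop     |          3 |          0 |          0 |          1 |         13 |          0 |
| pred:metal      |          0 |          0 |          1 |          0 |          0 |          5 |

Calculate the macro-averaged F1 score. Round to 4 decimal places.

Per-class F1 score (2·TP/(2·TP+FP+FN)):
  rock: TP=8, FP=1+1+0+0+1=3, FN=1+0+0+3+0=4 → 16/23 = 0.69565
  jazz: TP=4, FP=1+1+2+1+0=5, FN=1+1+0+0+0=2 → 8/15 = 0.53333
  pop: TP=10, FP=0+1+0+0+3=4, FN=1+1+2+0+1=5 → 20/29 = 0.68966
  classical: TP=4, FP=0+0+2+0+0=2, FN=0+2+0+1+0=3 → 8/13 = 0.61538
  hiphop: TP=13, FP=3+0+0+1+0=4, FN=0+1+0+0+0=1 → 26/31 = 0.83871
  metal: TP=5, FP=0+0+1+0+0=1, FN=1+0+3+0+0=4 → 10/15 = 0.66667
Macro-F1 score = mean = (0.69565 + 0.53333 + 0.68966 + 0.61538 + 0.83871 + 0.66667) / 6 = 0.6732

0.6732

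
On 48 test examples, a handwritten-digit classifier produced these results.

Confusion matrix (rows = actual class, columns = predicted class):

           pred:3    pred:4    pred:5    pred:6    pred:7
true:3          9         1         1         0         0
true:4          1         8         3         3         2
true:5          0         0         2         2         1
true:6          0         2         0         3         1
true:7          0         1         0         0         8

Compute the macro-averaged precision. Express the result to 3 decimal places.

0.588

Per-class precision (TP/(TP+FP)):
  3: TP=9, FP=1+0+0+0=1 → 9/10 = 0.9000
  4: TP=8, FP=1+0+2+1=4 → 8/12 = 0.6667
  5: TP=2, FP=1+3+0+0=4 → 2/6 = 0.3333
  6: TP=3, FP=0+3+2+0=5 → 3/8 = 0.3750
  7: TP=8, FP=0+2+1+1=4 → 8/12 = 0.6667
Macro-precision = mean = (0.9000 + 0.6667 + 0.3333 + 0.3750 + 0.6667) / 5 = 0.588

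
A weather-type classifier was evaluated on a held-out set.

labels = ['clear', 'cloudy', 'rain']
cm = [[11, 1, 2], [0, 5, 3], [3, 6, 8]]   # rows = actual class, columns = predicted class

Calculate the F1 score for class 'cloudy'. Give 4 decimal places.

0.5000

Treat 'cloudy' as positive and all other classes as negative.
F1 score = 2·TP/(2·TP+FP+FN).
cloudy: TP=5, FP=1+6=7, FN=0+3=3 → 10/20 = 0.50000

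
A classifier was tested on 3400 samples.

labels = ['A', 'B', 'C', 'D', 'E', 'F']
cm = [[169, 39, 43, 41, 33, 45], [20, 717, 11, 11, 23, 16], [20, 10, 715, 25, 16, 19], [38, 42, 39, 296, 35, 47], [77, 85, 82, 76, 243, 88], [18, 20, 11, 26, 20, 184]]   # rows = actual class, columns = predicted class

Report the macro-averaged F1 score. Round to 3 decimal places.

0.630

Per-class F1 score (2·TP/(2·TP+FP+FN)):
  A: TP=169, FP=20+20+38+77+18=173, FN=39+43+41+33+45=201 → 338/712 = 0.4747
  B: TP=717, FP=39+10+42+85+20=196, FN=20+11+11+23+16=81 → 1434/1711 = 0.8381
  C: TP=715, FP=43+11+39+82+11=186, FN=20+10+25+16+19=90 → 1430/1706 = 0.8382
  D: TP=296, FP=41+11+25+76+26=179, FN=38+42+39+35+47=201 → 592/972 = 0.6091
  E: TP=243, FP=33+23+16+35+20=127, FN=77+85+82+76+88=408 → 486/1021 = 0.4760
  F: TP=184, FP=45+16+19+47+88=215, FN=18+20+11+26+20=95 → 368/678 = 0.5428
Macro-F1 score = mean = (0.4747 + 0.8381 + 0.8382 + 0.6091 + 0.4760 + 0.5428) / 6 = 0.630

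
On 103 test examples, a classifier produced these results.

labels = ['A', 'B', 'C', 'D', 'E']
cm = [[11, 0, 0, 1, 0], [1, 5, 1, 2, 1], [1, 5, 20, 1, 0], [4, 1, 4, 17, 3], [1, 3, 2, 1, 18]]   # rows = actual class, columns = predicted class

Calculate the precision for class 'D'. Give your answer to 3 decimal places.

precision = TP/(TP+FP).
D: TP=17, FP=1+2+1+1=5 → 17/22 = 0.7727

0.773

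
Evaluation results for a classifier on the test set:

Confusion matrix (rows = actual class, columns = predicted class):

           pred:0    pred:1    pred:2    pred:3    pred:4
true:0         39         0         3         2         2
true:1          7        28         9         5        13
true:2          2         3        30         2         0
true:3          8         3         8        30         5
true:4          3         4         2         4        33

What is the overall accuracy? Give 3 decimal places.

Accuracy = trace / total = (39+28+30+30+33=160) / 245 = 160/245 = 0.653

0.653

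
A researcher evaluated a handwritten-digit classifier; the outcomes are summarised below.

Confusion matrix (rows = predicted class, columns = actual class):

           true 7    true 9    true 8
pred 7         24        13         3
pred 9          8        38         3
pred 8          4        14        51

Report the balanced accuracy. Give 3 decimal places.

Balanced accuracy = mean of per-class recall.
  7: recall = 24/36 = 0.6667
  9: recall = 38/65 = 0.5846
  8: recall = 51/57 = 0.8947
Mean = (0.6667 + 0.5846 + 0.8947) / 3 = 0.715

0.715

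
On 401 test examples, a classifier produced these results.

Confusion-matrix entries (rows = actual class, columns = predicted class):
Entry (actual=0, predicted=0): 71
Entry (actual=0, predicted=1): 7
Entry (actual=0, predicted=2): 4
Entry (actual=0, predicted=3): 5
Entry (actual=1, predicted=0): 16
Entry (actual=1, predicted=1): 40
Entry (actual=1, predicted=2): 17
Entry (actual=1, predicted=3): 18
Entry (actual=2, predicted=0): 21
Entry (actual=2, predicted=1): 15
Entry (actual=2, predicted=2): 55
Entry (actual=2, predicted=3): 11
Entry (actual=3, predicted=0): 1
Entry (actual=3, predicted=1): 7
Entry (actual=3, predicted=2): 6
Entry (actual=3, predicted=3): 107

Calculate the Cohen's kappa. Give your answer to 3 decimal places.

Observed agreement pₒ = trace/N = 273/401 = 0.6808
Expected agreement pₑ = Σ (rowᵢ·colᵢ)/N² = (87·109 + 91·69 + 102·82 + 121·141)/401² = 0.2561
κ = (pₒ − pₑ)/(1 − pₑ) = (0.6808 − 0.2561)/(1 − 0.2561) = 0.571

0.571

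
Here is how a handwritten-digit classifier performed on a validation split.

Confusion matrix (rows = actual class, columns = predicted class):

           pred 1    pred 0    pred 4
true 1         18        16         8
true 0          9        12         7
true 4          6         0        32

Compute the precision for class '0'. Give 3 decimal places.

0.429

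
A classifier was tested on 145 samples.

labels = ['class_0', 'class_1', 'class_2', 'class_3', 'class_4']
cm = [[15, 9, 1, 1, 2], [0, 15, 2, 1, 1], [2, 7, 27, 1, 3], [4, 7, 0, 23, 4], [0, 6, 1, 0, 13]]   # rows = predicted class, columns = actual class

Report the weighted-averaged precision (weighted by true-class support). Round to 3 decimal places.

0.673

Per-class precision (TP/(TP+FP)):
  class_0: TP=15, FP=9+1+1+2=13 → 15/28 = 0.5357
  class_1: TP=15, FP=0+2+1+1=4 → 15/19 = 0.7895
  class_2: TP=27, FP=2+7+1+3=13 → 27/40 = 0.6750
  class_3: TP=23, FP=4+7+0+4=15 → 23/38 = 0.6053
  class_4: TP=13, FP=0+6+1+0=7 → 13/20 = 0.6500
Weighted-precision = Σ (supportᵢ/N)·precisionᵢ with N=145: (21/145)·0.5357 + (44/145)·0.7895 + (31/145)·0.6750 + (26/145)·0.6053 + (23/145)·0.6500 = 0.673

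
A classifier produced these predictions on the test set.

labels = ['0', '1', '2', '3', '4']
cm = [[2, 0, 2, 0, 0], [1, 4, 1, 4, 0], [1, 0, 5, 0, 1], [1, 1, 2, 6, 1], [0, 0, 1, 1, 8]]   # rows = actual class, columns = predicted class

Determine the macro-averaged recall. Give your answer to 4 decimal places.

0.5919

Per-class recall (TP/(TP+FN)):
  0: TP=2, FN=0+2+0+0=2 → 2/4 = 0.50000
  1: TP=4, FN=1+1+4+0=6 → 4/10 = 0.40000
  2: TP=5, FN=1+0+0+1=2 → 5/7 = 0.71429
  3: TP=6, FN=1+1+2+1=5 → 6/11 = 0.54545
  4: TP=8, FN=0+0+1+1=2 → 8/10 = 0.80000
Macro-recall = mean = (0.50000 + 0.40000 + 0.71429 + 0.54545 + 0.80000) / 5 = 0.5919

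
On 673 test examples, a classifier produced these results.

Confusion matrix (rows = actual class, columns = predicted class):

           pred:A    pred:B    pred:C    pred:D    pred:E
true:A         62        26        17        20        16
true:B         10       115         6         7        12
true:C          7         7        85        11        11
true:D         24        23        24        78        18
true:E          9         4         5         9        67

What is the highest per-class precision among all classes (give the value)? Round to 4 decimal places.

Per-class precision (TP/(TP+FP)):
  A: TP=62, FP=10+7+24+9=50 → 62/112 = 0.55357
  B: TP=115, FP=26+7+23+4=60 → 115/175 = 0.65714
  C: TP=85, FP=17+6+24+5=52 → 85/137 = 0.62044
  D: TP=78, FP=20+7+11+9=47 → 78/125 = 0.62400
  E: TP=67, FP=16+12+11+18=57 → 67/124 = 0.54032
Highest is class 'B' with precision = 0.6571.

0.6571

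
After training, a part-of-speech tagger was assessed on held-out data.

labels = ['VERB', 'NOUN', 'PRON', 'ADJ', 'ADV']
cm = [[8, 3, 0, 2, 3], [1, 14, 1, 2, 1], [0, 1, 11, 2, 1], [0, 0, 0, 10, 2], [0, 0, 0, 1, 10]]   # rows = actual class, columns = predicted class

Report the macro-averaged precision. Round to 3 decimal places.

0.752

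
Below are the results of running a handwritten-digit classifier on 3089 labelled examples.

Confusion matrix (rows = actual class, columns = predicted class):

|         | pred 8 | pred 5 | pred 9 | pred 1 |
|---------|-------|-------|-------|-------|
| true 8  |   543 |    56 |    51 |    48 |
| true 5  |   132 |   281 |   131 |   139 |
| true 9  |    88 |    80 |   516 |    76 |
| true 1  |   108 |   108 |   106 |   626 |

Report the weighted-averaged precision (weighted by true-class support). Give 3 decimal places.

0.633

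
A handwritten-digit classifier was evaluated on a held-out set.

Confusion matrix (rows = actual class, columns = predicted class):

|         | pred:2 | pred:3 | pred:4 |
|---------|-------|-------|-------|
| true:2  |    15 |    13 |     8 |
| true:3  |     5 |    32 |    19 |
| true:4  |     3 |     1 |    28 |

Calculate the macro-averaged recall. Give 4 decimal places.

Per-class recall (TP/(TP+FN)):
  2: TP=15, FN=13+8=21 → 15/36 = 0.41667
  3: TP=32, FN=5+19=24 → 32/56 = 0.57143
  4: TP=28, FN=3+1=4 → 28/32 = 0.87500
Macro-recall = mean = (0.41667 + 0.57143 + 0.87500) / 3 = 0.6210

0.6210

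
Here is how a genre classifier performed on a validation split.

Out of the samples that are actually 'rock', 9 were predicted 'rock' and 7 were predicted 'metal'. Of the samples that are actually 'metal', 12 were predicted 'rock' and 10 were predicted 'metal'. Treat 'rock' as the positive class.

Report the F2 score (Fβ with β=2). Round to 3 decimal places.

0.529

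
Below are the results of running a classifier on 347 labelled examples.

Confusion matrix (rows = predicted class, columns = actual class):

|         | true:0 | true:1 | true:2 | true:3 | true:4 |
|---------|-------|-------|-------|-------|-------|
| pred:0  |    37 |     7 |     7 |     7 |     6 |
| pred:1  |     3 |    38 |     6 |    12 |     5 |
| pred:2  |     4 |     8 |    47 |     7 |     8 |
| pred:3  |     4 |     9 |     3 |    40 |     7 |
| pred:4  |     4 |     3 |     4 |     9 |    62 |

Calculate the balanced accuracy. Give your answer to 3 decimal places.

Balanced accuracy = mean of per-class recall.
  0: recall = 37/52 = 0.7115
  1: recall = 38/65 = 0.5846
  2: recall = 47/67 = 0.7015
  3: recall = 40/75 = 0.5333
  4: recall = 62/88 = 0.7045
Mean = (0.7115 + 0.5846 + 0.7015 + 0.5333 + 0.7045) / 5 = 0.647

0.647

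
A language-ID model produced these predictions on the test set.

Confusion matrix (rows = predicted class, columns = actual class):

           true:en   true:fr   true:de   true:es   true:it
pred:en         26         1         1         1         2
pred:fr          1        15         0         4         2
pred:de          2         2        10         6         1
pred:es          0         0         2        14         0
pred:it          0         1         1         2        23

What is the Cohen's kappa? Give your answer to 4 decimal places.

0.6884

Observed agreement pₒ = trace/N = 88/117 = 0.75214
Expected agreement pₑ = Σ (rowᵢ·colᵢ)/N² = (29·31 + 19·22 + 14·21 + 27·16 + 28·27)/117² = 0.20447
κ = (pₒ − pₑ)/(1 − pₑ) = (0.75214 − 0.20447)/(1 − 0.20447) = 0.6884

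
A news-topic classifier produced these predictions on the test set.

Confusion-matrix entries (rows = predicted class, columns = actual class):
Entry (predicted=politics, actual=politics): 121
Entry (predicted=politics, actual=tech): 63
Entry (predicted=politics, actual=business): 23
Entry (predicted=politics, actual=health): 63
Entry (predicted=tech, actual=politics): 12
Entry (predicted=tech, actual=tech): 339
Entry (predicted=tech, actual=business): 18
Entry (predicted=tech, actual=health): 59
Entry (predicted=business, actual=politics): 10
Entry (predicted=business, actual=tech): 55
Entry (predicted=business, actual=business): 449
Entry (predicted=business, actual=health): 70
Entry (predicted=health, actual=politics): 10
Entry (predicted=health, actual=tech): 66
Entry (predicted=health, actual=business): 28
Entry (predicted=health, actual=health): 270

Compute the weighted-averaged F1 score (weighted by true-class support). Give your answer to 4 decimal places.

Per-class F1 score (2·TP/(2·TP+FP+FN)):
  politics: TP=121, FP=63+23+63=149, FN=12+10+10=32 → 242/423 = 0.57210
  tech: TP=339, FP=12+18+59=89, FN=63+55+66=184 → 678/951 = 0.71293
  business: TP=449, FP=10+55+70=135, FN=23+18+28=69 → 898/1102 = 0.81488
  health: TP=270, FP=10+66+28=104, FN=63+59+70=192 → 540/836 = 0.64593
Weighted-F1 score = Σ (supportᵢ/N)·F1 scoreᵢ with N=1656: (153/1656)·0.57210 + (523/1656)·0.71293 + (518/1656)·0.81488 + (462/1656)·0.64593 = 0.7131

0.7131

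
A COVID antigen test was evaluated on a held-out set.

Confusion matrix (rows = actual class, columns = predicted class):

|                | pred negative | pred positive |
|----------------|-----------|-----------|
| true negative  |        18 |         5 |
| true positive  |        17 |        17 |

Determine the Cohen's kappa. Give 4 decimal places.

Observed agreement pₒ = trace/N = 35/57 = 0.61404
Expected agreement pₑ = Σ (rowᵢ·colᵢ)/N² = (23·35 + 34·22)/57² = 0.47799
κ = (pₒ − pₑ)/(1 − pₑ) = (0.61404 − 0.47799)/(1 − 0.47799) = 0.2606

0.2606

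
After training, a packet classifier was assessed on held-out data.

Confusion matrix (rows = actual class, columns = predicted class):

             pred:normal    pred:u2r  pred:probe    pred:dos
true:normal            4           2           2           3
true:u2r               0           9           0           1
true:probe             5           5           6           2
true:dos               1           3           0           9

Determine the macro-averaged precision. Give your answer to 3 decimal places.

0.556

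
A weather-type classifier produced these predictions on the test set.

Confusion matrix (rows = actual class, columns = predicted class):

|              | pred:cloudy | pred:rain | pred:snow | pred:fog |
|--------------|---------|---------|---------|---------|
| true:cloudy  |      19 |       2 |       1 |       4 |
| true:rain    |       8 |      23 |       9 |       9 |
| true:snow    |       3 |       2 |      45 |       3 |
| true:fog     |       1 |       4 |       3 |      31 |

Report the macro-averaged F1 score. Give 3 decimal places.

Per-class F1 score (2·TP/(2·TP+FP+FN)):
  cloudy: TP=19, FP=8+3+1=12, FN=2+1+4=7 → 38/57 = 0.6667
  rain: TP=23, FP=2+2+4=8, FN=8+9+9=26 → 46/80 = 0.5750
  snow: TP=45, FP=1+9+3=13, FN=3+2+3=8 → 90/111 = 0.8108
  fog: TP=31, FP=4+9+3=16, FN=1+4+3=8 → 62/86 = 0.7209
Macro-F1 score = mean = (0.6667 + 0.5750 + 0.8108 + 0.7209) / 4 = 0.693

0.693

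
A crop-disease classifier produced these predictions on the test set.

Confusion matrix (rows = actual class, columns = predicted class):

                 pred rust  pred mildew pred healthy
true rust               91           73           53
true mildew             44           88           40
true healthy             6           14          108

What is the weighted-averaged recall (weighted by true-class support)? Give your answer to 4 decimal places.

Per-class recall (TP/(TP+FN)):
  rust: TP=91, FN=73+53=126 → 91/217 = 0.41935
  mildew: TP=88, FN=44+40=84 → 88/172 = 0.51163
  healthy: TP=108, FN=6+14=20 → 108/128 = 0.84375
Weighted-recall = Σ (supportᵢ/N)·recallᵢ with N=517: (217/517)·0.41935 + (172/517)·0.51163 + (128/517)·0.84375 = 0.5551

0.5551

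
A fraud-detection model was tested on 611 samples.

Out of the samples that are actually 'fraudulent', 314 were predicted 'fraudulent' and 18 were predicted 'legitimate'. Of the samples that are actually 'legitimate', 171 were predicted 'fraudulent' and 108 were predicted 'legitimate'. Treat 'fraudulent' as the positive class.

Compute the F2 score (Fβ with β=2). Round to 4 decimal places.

Fβ = (1+β²)·TP / ((1+β²)·TP + β²·FN + FP), with β²=4
= 5·314 / (5·314 + 4·18 + 171) = 0.8660

0.8660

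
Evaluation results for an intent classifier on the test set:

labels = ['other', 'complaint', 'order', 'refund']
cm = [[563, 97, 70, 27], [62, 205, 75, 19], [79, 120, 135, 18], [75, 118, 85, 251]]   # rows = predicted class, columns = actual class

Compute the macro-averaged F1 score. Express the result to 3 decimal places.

0.540

Per-class F1 score (2·TP/(2·TP+FP+FN)):
  other: TP=563, FP=97+70+27=194, FN=62+79+75=216 → 1126/1536 = 0.7331
  complaint: TP=205, FP=62+75+19=156, FN=97+120+118=335 → 410/901 = 0.4550
  order: TP=135, FP=79+120+18=217, FN=70+75+85=230 → 270/717 = 0.3766
  refund: TP=251, FP=75+118+85=278, FN=27+19+18=64 → 502/844 = 0.5948
Macro-F1 score = mean = (0.7331 + 0.4550 + 0.3766 + 0.5948) / 4 = 0.540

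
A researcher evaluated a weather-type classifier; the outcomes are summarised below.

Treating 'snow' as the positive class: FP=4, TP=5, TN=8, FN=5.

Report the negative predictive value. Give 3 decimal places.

0.615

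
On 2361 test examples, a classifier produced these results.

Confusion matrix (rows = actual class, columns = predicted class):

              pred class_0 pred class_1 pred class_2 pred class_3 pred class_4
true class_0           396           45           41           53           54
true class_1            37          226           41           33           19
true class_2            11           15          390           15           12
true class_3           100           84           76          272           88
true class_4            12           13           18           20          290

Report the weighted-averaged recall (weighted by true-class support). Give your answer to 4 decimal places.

Per-class recall (TP/(TP+FN)):
  class_0: TP=396, FN=45+41+53+54=193 → 396/589 = 0.67233
  class_1: TP=226, FN=37+41+33+19=130 → 226/356 = 0.63483
  class_2: TP=390, FN=11+15+15+12=53 → 390/443 = 0.88036
  class_3: TP=272, FN=100+84+76+88=348 → 272/620 = 0.43871
  class_4: TP=290, FN=12+13+18+20=63 → 290/353 = 0.82153
Weighted-recall = Σ (supportᵢ/N)·recallᵢ with N=2361: (589/2361)·0.67233 + (356/2361)·0.63483 + (443/2361)·0.88036 + (620/2361)·0.43871 + (353/2361)·0.82153 = 0.6667

0.6667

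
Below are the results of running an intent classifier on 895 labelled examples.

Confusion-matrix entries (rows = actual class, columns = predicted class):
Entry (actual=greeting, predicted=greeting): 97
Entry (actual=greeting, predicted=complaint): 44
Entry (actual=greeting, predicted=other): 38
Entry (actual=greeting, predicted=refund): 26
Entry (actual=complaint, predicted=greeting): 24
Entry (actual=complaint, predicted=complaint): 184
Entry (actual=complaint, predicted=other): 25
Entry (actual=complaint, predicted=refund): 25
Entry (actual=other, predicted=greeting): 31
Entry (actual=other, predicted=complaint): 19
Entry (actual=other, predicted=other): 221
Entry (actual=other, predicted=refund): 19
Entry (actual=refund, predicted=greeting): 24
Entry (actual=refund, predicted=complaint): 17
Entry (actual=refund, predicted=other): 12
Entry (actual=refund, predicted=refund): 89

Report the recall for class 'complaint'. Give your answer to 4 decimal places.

Treat 'complaint' as positive and all other classes as negative.
recall = TP/(TP+FN).
complaint: TP=184, FN=24+25+25=74 → 184/258 = 0.71318

0.7132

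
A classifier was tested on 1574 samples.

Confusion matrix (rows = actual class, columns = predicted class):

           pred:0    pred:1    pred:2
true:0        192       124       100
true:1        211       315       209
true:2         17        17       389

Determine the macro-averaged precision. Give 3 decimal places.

Per-class precision (TP/(TP+FP)):
  0: TP=192, FP=211+17=228 → 192/420 = 0.4571
  1: TP=315, FP=124+17=141 → 315/456 = 0.6908
  2: TP=389, FP=100+209=309 → 389/698 = 0.5573
Macro-precision = mean = (0.4571 + 0.6908 + 0.5573) / 3 = 0.568

0.568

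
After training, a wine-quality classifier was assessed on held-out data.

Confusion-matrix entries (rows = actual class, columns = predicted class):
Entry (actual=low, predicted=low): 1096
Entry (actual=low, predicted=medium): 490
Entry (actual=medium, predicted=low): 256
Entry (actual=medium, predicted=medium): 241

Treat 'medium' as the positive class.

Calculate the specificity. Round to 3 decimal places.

0.691

Specificity = TN/(TN+FP) = 1096/(1096+490) = 0.691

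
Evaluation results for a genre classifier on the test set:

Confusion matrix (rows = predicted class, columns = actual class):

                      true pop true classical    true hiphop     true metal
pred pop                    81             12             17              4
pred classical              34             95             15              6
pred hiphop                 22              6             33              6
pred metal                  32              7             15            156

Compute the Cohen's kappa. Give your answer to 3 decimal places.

0.555

Observed agreement pₒ = trace/N = 365/541 = 0.6747
Expected agreement pₑ = Σ (rowᵢ·colᵢ)/N² = (169·114 + 120·150 + 80·67 + 172·210)/541² = 0.2691
κ = (pₒ − pₑ)/(1 − pₑ) = (0.6747 − 0.2691)/(1 − 0.2691) = 0.555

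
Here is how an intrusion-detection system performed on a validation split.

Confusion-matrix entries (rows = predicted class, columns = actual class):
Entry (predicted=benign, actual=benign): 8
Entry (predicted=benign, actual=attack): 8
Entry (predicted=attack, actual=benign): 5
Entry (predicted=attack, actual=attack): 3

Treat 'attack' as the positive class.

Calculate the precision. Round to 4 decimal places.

0.3750

Precision = TP/(TP+FP) = 3/(3+5) = 3/8 = 0.3750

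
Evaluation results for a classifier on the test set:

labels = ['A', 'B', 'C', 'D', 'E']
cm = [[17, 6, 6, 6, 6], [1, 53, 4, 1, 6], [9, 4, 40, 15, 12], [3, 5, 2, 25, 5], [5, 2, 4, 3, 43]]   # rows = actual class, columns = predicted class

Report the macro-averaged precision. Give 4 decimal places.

Per-class precision (TP/(TP+FP)):
  A: TP=17, FP=1+9+3+5=18 → 17/35 = 0.48571
  B: TP=53, FP=6+4+5+2=17 → 53/70 = 0.75714
  C: TP=40, FP=6+4+2+4=16 → 40/56 = 0.71429
  D: TP=25, FP=6+1+15+3=25 → 25/50 = 0.50000
  E: TP=43, FP=6+6+12+5=29 → 43/72 = 0.59722
Macro-precision = mean = (0.48571 + 0.75714 + 0.71429 + 0.50000 + 0.59722) / 5 = 0.6109

0.6109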